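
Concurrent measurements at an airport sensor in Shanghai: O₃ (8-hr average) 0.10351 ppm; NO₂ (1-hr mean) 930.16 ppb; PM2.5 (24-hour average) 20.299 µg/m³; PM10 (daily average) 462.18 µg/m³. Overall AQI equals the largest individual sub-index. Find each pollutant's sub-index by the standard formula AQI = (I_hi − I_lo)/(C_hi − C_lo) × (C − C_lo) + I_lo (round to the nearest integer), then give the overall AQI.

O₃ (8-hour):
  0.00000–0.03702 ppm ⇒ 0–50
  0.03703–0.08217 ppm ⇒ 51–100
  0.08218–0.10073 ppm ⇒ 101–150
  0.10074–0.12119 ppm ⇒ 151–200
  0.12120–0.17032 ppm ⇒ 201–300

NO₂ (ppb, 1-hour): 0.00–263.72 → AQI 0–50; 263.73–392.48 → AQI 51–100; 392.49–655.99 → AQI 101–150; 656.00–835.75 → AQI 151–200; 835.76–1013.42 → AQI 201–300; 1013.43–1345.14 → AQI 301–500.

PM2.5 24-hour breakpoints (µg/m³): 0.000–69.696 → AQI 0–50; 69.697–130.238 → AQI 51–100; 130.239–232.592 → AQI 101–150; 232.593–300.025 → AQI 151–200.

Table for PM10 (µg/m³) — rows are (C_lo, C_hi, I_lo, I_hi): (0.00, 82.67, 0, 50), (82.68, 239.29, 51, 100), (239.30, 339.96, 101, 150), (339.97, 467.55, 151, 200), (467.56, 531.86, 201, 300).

254

O₃: 0.10351 lies in 0.10074–0.12119, so I_lo=151, I_hi=200, C_lo=0.10074, C_hi=0.12119.
(200−151)/(0.12119−0.10074) × (0.10351−0.10074) + 151 = 49/0.02045 × 0.00277 + 151 ≈ 157.64 → 158.
NO₂ 930.16: bracket 835.76–1013.42 → index 201–300; slope 99/177.66, offset 94.40.
AQI = 201 + 99/177.66·94.40 ≈ 253.60 ⇒ 254.
PM2.5: 20.299 lies in 0.000–69.696, so I_lo=0, I_hi=50, C_lo=0.000, C_hi=69.696.
(50−0)/(69.696−0.000) × (20.299−0.000) + 0 = 50/69.696 × 20.299 + 0 ≈ 14.56 → 15.
PM10 462.18: bracket 339.97–467.55 → index 151–200; slope 49/127.58, offset 122.21.
AQI = 151 + 49/127.58·122.21 ≈ 197.94 ⇒ 198.
Sub-indices: O₃→158, NO₂→254, PM2.5→15, PM10→198. Overall AQI = max = 254; dominant pollutant is NO₂.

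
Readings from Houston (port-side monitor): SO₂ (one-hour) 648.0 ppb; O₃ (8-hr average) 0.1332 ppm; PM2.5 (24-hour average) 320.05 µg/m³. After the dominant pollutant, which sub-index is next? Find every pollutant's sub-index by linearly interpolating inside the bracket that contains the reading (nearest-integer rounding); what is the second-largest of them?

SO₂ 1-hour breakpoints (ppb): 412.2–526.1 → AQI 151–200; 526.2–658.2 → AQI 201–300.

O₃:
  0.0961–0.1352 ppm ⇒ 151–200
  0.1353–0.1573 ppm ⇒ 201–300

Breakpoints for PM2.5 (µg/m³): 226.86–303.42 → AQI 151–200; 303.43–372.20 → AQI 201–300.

SO₂: 648.0 ∈ [526.2, 658.2] ↔ index [201, 300].
201 + (648.0−526.2)·(300−201)/(658.2−526.2) = 201 + 121.8·99/132.0 ≈ 292.35, so AQI = 292.
O₃: 0.1332 ∈ [0.0961, 0.1352] ↔ index [151, 200].
151 + (0.1332−0.0961)·(200−151)/(0.1352−0.0961) = 151 + 0.0371·49/0.0391 ≈ 197.49, so AQI = 197.
PM2.5: row 303.43–372.20 (AQI 201–300). (300−201)·(320.05−303.43)/(372.20−303.43) + 201 = 99·16.62/68.77 + 201 ≈ 224.93 → 225.
Sub-indices: SO₂→292, O₃→197, PM2.5→225. Ranked high→low: 292, 225, 197. Second-highest sub-index = 225.

225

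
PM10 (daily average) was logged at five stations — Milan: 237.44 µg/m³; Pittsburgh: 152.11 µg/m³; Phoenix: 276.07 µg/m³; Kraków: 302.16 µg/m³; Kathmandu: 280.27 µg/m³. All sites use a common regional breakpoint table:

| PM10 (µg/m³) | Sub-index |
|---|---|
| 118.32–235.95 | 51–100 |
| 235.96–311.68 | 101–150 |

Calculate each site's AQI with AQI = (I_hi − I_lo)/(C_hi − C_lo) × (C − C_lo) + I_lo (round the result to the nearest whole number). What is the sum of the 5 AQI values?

568

Milan: 237.44 ∈ [235.96, 311.68] ↔ index [101, 150].
101 + (237.44−235.96)·(150−101)/(311.68−235.96) = 101 + 1.48·49/75.72 ≈ 101.96, so AQI = 102.
Pittsburgh: 152.11 ∈ [118.32, 235.95] ↔ index [51, 100].
51 + (152.11−118.32)·(100−51)/(235.95−118.32) = 51 + 33.79·49/117.63 ≈ 65.08, so AQI = 65.
Phoenix 276.07: bracket 235.96–311.68 → index 101–150; slope 49/75.72, offset 40.11.
AQI = 101 + 49/75.72·40.11 ≈ 126.96 ⇒ 127.
Kraków: row 235.96–311.68 (AQI 101–150). (150−101)·(302.16−235.96)/(311.68−235.96) + 101 = 49·66.20/75.72 + 101 ≈ 143.84 → 144.
Kathmandu 280.27: bracket 235.96–311.68 → index 101–150; slope 49/75.72, offset 44.31.
AQI = 101 + 49/75.72·44.31 ≈ 129.67 ⇒ 130.
AQIs: Milan=102, Pittsburgh=65, Phoenix=127, Kraków=144, Kathmandu=130. Sum = 102 + 65 + 127 + 144 + 130 = 568.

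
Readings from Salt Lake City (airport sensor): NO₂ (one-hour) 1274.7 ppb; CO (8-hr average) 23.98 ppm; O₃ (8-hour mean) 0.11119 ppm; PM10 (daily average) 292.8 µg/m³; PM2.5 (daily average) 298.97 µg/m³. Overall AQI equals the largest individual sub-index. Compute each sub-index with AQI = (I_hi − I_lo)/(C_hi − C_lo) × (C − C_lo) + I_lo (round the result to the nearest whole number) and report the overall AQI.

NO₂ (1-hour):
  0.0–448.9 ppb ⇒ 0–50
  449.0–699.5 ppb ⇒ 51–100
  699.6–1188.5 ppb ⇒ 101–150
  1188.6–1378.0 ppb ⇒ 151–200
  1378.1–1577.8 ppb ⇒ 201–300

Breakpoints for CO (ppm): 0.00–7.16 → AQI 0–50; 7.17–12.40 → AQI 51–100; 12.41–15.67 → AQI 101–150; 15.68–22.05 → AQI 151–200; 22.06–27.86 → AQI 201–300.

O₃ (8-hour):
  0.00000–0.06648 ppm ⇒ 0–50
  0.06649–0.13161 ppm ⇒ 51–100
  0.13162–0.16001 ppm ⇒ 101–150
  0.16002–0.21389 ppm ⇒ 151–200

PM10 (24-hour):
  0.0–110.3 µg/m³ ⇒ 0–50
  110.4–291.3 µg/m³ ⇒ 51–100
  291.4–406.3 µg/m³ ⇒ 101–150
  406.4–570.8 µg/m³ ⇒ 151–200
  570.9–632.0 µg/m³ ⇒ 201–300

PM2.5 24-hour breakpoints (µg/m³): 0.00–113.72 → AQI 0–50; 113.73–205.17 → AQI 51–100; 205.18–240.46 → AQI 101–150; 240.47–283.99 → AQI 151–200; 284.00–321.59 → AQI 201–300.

240

NO₂: 1274.7 lies in 1188.6–1378.0, so I_lo=151, I_hi=200, C_lo=1188.6, C_hi=1378.0.
(200−151)/(1378.0−1188.6) × (1274.7−1188.6) + 151 = 49/189.4 × 86.1 + 151 ≈ 173.28 → 173.
CO: 23.98 lies in 22.06–27.86, so I_lo=201, I_hi=300, C_lo=22.06, C_hi=27.86.
(300−201)/(27.86−22.06) × (23.98−22.06) + 201 = 99/5.80 × 1.92 + 201 ≈ 233.77 → 234.
O₃: 0.11119 ∈ [0.06649, 0.13161] ↔ index [51, 100].
51 + (0.11119−0.06649)·(100−51)/(0.13161−0.06649) = 51 + 0.04470·49/0.06512 ≈ 84.63, so AQI = 85.
PM10: 292.8 ∈ [291.4, 406.3] ↔ index [101, 150].
101 + (292.8−291.4)·(150−101)/(406.3−291.4) = 101 + 1.4·49/114.9 ≈ 101.60, so AQI = 102.
PM2.5: 298.97 lies in 284.00–321.59, so I_lo=201, I_hi=300, C_lo=284.00, C_hi=321.59.
(300−201)/(321.59−284.00) × (298.97−284.00) + 201 = 99/37.59 × 14.97 + 201 ≈ 240.43 → 240.
Sub-indices: NO₂→173, CO→234, O₃→85, PM10→102, PM2.5→240. Overall AQI = max = 240; dominant pollutant is PM2.5.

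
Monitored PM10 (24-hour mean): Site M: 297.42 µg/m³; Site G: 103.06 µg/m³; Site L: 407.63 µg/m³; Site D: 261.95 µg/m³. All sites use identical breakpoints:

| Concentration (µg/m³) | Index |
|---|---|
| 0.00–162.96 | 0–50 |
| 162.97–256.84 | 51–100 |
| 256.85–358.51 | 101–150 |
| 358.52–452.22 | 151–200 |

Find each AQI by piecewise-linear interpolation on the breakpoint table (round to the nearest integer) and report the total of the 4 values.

Site M: 297.42 lies in 256.85–358.51, so I_lo=101, I_hi=150, C_lo=256.85, C_hi=358.51.
(150−101)/(358.51−256.85) × (297.42−256.85) + 101 = 49/101.66 × 40.57 + 101 ≈ 120.55 → 121.
Site G: 103.06 ∈ [0.00, 162.96] ↔ index [0, 50].
0 + (103.06−0.00)·(50−0)/(162.96−0.00) = 0 + 103.06·50/162.96 ≈ 31.62, so AQI = 32.
Site L: 407.63 ∈ [358.52, 452.22] ↔ index [151, 200].
151 + (407.63−358.52)·(200−151)/(452.22−358.52) = 151 + 49.11·49/93.70 ≈ 176.68, so AQI = 177.
Site D: 261.95 ∈ [256.85, 358.51] ↔ index [101, 150].
101 + (261.95−256.85)·(150−101)/(358.51−256.85) = 101 + 5.10·49/101.66 ≈ 103.46, so AQI = 103.
AQIs: Site M=121, Site G=32, Site L=177, Site D=103. Sum = 121 + 32 + 177 + 103 = 433.

433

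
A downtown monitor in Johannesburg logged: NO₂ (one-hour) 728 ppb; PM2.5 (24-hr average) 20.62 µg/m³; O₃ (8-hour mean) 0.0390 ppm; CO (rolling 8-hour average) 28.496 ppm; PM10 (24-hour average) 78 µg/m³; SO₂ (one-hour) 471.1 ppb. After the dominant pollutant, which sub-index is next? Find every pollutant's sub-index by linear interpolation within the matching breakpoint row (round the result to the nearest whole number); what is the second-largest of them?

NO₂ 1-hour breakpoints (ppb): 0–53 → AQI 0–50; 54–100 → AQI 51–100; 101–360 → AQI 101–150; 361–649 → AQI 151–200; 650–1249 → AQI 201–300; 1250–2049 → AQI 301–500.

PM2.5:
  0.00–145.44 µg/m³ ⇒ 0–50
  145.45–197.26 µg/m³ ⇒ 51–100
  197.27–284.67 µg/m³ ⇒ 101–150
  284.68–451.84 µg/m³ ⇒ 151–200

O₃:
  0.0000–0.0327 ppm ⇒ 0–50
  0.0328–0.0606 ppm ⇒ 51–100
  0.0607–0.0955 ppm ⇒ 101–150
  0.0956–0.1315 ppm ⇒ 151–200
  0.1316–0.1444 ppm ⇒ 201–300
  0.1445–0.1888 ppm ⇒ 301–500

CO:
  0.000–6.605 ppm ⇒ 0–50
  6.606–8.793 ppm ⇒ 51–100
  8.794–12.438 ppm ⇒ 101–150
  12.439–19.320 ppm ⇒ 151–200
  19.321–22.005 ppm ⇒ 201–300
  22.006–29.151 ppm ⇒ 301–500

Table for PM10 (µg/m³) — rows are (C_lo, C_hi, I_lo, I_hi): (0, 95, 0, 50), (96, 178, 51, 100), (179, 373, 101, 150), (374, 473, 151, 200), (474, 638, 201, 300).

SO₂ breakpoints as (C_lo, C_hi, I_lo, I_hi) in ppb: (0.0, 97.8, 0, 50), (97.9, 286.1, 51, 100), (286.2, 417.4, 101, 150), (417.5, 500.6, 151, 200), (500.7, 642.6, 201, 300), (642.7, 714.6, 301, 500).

214

NO₂: row 650–1249 (AQI 201–300). (300−201)·(728−650)/(1249−650) + 201 = 99·78/599 + 201 ≈ 213.89 → 214.
PM2.5: row 0.00–145.44 (AQI 0–50). (50−0)·(20.62−0.00)/(145.44−0.00) + 0 = 50·20.62/145.44 + 0 ≈ 7.09 → 7.
O₃: row 0.0328–0.0606 (AQI 51–100). (100−51)·(0.0390−0.0328)/(0.0606−0.0328) + 51 = 49·0.0062/0.0278 + 51 ≈ 61.93 → 62.
CO: row 22.006–29.151 (AQI 301–500). (500−301)·(28.496−22.006)/(29.151−22.006) + 301 = 199·6.490/7.145 + 301 ≈ 481.76 → 482.
PM10: 78 lies in 0–95, so I_lo=0, I_hi=50, C_lo=0, C_hi=95.
(50−0)/(95−0) × (78−0) + 0 = 50/95 × 78 + 0 ≈ 41.05 → 41.
SO₂: row 417.5–500.6 (AQI 151–200). (200−151)·(471.1−417.5)/(500.6−417.5) + 151 = 49·53.6/83.1 + 151 ≈ 182.61 → 183.
Sub-indices: NO₂→214, PM2.5→7, O₃→62, CO→482, PM10→41, SO₂→183. Ranked high→low: 482, 214, 183, 62, 41, 7. Second-highest sub-index = 214.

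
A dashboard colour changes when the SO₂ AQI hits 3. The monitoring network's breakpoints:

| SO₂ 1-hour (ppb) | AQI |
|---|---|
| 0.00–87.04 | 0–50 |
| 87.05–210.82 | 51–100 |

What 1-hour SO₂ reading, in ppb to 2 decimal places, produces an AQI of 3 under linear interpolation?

5.22

AQI 3 lies in the 0–50 band, which corresponds to 0.00–87.04 ppb.
C = 0.00 + (3−0)×(87.04−0.00)/(50−0) = 0.00 + 3×87.04/50 ≈ 5.2224 ppb → 5.22 ppb to 2 dp.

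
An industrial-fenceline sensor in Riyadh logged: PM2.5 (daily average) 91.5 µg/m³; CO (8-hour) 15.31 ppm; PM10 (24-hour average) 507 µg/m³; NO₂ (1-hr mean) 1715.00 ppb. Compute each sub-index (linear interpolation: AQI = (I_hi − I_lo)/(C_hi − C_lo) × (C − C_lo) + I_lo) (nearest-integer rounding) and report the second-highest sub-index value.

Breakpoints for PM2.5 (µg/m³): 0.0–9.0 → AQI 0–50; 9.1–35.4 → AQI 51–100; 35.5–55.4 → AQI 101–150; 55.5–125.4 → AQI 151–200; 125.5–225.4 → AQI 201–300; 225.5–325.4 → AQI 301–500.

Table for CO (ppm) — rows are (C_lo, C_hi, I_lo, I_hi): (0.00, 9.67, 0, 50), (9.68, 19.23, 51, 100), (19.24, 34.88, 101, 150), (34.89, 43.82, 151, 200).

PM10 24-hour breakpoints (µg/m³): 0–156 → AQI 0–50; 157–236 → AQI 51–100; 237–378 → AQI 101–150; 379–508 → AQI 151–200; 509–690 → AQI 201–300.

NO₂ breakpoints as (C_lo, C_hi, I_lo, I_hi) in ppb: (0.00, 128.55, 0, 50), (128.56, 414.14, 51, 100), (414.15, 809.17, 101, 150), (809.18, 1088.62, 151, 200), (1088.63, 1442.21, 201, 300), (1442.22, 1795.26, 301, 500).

200

PM2.5 91.5: bracket 55.5–125.4 → index 151–200; slope 49/69.9, offset 36.0.
AQI = 151 + 49/69.9·36.0 ≈ 176.24 ⇒ 176.
CO 15.31: bracket 9.68–19.23 → index 51–100; slope 49/9.55, offset 5.63.
AQI = 51 + 49/9.55·5.63 ≈ 79.89 ⇒ 80.
PM10: row 379–508 (AQI 151–200). (200−151)·(507−379)/(508−379) + 151 = 49·128/129 + 151 ≈ 199.62 → 200.
NO₂: 1715.00 lies in 1442.22–1795.26, so I_lo=301, I_hi=500, C_lo=1442.22, C_hi=1795.26.
(500−301)/(1795.26−1442.22) × (1715.00−1442.22) + 301 = 199/353.04 × 272.78 + 301 ≈ 454.76 → 455.
Sub-indices: PM2.5→176, CO→80, PM10→200, NO₂→455. Ranked high→low: 455, 200, 176, 80. Second-highest sub-index = 200.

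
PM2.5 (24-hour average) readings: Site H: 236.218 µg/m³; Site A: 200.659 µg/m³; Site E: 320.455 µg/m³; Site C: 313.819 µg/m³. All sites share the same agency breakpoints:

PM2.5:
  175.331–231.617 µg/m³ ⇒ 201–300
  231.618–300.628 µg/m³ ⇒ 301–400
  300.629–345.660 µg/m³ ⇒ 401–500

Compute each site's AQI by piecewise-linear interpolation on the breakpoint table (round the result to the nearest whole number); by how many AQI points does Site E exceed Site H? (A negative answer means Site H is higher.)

137

Site H: 236.218 lies in 231.618–300.628, so I_lo=301, I_hi=400, C_lo=231.618, C_hi=300.628.
(400−301)/(300.628−231.618) × (236.218−231.618) + 301 = 99/69.010 × 4.600 + 301 ≈ 307.60 → 308.
Site A 200.659: bracket 175.331–231.617 → index 201–300; slope 99/56.286, offset 25.328.
AQI = 201 + 99/56.286·25.328 ≈ 245.55 ⇒ 246.
Site E: 320.455 lies in 300.629–345.660, so I_lo=401, I_hi=500, C_lo=300.629, C_hi=345.660.
(500−401)/(345.660−300.629) × (320.455−300.629) + 401 = 99/45.031 × 19.826 + 401 ≈ 444.59 → 445.
Site C: 313.819 ∈ [300.629, 345.660] ↔ index [401, 500].
401 + (313.819−300.629)·(500−401)/(345.660−300.629) = 401 + 13.190·99/45.031 ≈ 430.00, so AQI = 430.
AQIs: Site H=308, Site A=246, Site E=445, Site C=430. Site E (445) − Site H (308) = 137.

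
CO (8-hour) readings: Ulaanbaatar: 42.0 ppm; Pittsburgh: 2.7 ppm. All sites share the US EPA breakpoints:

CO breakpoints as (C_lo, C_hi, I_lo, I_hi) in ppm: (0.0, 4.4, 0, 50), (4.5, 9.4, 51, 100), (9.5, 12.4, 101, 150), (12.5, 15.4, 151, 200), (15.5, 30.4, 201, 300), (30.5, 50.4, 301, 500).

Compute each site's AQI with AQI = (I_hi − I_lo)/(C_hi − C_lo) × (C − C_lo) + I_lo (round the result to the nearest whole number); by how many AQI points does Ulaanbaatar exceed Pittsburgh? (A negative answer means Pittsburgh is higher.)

Ulaanbaatar: row 30.5–50.4 (AQI 301–500). (500−301)·(42.0−30.5)/(50.4−30.5) + 301 = 199·11.5/19.9 + 301 ≈ 416.00 → 416.
Pittsburgh 2.7: bracket 0.0–4.4 → index 0–50; slope 50/4.4, offset 2.7.
AQI = 0 + 50/4.4·2.7 ≈ 30.68 ⇒ 31.
AQIs: Ulaanbaatar=416, Pittsburgh=31. Ulaanbaatar (416) − Pittsburgh (31) = 385.

385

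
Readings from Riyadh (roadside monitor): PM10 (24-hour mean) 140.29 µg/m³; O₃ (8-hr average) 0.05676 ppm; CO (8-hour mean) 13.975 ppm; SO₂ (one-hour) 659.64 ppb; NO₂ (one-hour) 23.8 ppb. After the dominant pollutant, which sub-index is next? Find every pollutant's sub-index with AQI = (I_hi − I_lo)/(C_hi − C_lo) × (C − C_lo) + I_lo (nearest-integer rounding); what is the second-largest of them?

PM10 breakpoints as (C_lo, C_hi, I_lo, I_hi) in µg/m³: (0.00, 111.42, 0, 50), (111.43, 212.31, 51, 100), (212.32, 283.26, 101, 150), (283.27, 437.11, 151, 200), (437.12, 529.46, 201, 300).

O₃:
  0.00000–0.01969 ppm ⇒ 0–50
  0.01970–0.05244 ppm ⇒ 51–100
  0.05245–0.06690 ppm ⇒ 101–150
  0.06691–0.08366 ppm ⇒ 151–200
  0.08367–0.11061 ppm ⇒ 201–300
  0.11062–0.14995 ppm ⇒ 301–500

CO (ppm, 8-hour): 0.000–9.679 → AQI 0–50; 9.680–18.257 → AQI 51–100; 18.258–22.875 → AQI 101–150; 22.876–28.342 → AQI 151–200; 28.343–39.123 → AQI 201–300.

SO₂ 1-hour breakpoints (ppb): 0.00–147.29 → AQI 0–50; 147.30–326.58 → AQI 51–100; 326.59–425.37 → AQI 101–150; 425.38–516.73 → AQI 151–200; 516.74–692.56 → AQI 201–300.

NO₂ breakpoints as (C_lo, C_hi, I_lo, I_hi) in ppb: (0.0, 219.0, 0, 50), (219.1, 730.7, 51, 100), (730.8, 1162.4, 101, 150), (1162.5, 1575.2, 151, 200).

116

PM10: 140.29 ∈ [111.43, 212.31] ↔ index [51, 100].
51 + (140.29−111.43)·(100−51)/(212.31−111.43) = 51 + 28.86·49/100.88 ≈ 65.02, so AQI = 65.
O₃: 0.05676 ∈ [0.05245, 0.06690] ↔ index [101, 150].
101 + (0.05676−0.05245)·(150−101)/(0.06690−0.05245) = 101 + 0.00431·49/0.01445 ≈ 115.62, so AQI = 116.
CO: 13.975 ∈ [9.680, 18.257] ↔ index [51, 100].
51 + (13.975−9.680)·(100−51)/(18.257−9.680) = 51 + 4.295·49/8.577 ≈ 75.54, so AQI = 76.
SO₂ 659.64: bracket 516.74–692.56 → index 201–300; slope 99/175.82, offset 142.90.
AQI = 201 + 99/175.82·142.90 ≈ 281.46 ⇒ 281.
NO₂: row 0.0–219.0 (AQI 0–50). (50−0)·(23.8−0.0)/(219.0−0.0) + 0 = 50·23.8/219.0 + 0 ≈ 5.43 → 5.
Sub-indices: PM10→65, O₃→116, CO→76, SO₂→281, NO₂→5. Ranked high→low: 281, 116, 76, 65, 5. Second-highest sub-index = 116.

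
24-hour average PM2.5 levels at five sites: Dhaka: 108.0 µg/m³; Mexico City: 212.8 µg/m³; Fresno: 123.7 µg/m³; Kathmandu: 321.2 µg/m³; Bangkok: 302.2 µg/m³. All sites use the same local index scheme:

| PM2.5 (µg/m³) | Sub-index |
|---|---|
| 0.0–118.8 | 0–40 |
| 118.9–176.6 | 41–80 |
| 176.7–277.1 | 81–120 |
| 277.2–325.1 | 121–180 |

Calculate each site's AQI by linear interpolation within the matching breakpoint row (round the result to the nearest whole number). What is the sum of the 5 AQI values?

Dhaka: 108.0 ∈ [0.0, 118.8] ↔ index [0, 40].
0 + (108.0−0.0)·(40−0)/(118.8−0.0) = 0 + 108.0·40/118.8 ≈ 36.36, so AQI = 36.
Mexico City: row 176.7–277.1 (AQI 81–120). (120−81)·(212.8−176.7)/(277.1−176.7) + 81 = 39·36.1/100.4 + 81 ≈ 95.02 → 95.
Fresno: 123.7 lies in 118.9–176.6, so I_lo=41, I_hi=80, C_lo=118.9, C_hi=176.6.
(80−41)/(176.6−118.9) × (123.7−118.9) + 41 = 39/57.7 × 4.8 + 41 ≈ 44.24 → 44.
Kathmandu 321.2: bracket 277.2–325.1 → index 121–180; slope 59/47.9, offset 44.0.
AQI = 121 + 59/47.9·44.0 ≈ 175.20 ⇒ 175.
Bangkok: 302.2 ∈ [277.2, 325.1] ↔ index [121, 180].
121 + (302.2−277.2)·(180−121)/(325.1−277.2) = 121 + 25.0·59/47.9 ≈ 151.79, so AQI = 152.
AQIs: Dhaka=36, Mexico City=95, Fresno=44, Kathmandu=175, Bangkok=152. Sum = 36 + 95 + 44 + 175 + 152 = 502.

502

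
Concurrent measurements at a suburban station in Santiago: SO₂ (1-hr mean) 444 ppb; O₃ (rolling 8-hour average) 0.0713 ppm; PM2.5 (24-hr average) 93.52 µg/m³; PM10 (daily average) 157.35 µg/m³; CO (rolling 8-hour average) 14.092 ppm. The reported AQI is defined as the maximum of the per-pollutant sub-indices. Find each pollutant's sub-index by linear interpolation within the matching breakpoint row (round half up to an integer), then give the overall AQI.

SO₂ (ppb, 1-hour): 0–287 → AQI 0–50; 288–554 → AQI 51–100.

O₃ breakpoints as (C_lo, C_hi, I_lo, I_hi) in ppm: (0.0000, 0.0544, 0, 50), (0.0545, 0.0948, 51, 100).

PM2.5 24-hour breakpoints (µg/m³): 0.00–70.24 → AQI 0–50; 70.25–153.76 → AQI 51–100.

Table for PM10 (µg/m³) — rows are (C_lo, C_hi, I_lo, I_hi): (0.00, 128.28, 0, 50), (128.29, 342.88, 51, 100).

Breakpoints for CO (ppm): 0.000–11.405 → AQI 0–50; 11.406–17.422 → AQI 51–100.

80

SO₂: 444 ∈ [288, 554] ↔ index [51, 100].
51 + (444−288)·(100−51)/(554−288) = 51 + 156·49/266 ≈ 79.74, so AQI = 80.
O₃: row 0.0545–0.0948 (AQI 51–100). (100−51)·(0.0713−0.0545)/(0.0948−0.0545) + 51 = 49·0.0168/0.0403 + 51 ≈ 71.43 → 71.
PM2.5: 93.52 ∈ [70.25, 153.76] ↔ index [51, 100].
51 + (93.52−70.25)·(100−51)/(153.76−70.25) = 51 + 23.27·49/83.51 ≈ 64.65, so AQI = 65.
PM10: 157.35 ∈ [128.29, 342.88] ↔ index [51, 100].
51 + (157.35−128.29)·(100−51)/(342.88−128.29) = 51 + 29.06·49/214.59 ≈ 57.64, so AQI = 58.
CO: 14.092 lies in 11.406–17.422, so I_lo=51, I_hi=100, C_lo=11.406, C_hi=17.422.
(100−51)/(17.422−11.406) × (14.092−11.406) + 51 = 49/6.016 × 2.686 + 51 ≈ 72.88 → 73.
Sub-indices: SO₂→80, O₃→71, PM2.5→65, PM10→58, CO→73. Overall AQI = max = 80; dominant pollutant is SO₂.
AQI 80: Moderate.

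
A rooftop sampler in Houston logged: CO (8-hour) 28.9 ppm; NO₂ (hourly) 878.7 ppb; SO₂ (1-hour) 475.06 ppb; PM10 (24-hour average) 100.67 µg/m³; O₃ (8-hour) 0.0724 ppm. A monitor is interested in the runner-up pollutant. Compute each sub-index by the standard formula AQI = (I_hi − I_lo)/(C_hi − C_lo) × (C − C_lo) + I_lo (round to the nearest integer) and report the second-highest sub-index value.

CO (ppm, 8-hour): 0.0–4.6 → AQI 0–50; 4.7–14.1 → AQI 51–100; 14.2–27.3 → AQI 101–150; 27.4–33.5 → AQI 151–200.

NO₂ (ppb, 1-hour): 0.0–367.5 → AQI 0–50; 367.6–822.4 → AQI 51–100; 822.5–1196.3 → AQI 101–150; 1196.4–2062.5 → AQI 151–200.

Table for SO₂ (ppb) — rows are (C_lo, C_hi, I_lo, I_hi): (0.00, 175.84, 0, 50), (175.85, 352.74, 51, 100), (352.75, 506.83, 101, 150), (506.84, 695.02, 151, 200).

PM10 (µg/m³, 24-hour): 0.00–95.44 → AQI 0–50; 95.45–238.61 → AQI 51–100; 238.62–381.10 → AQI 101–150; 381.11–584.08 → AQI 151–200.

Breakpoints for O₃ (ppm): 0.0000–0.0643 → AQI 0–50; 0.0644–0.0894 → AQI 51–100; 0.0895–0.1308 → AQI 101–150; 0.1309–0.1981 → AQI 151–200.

CO: 28.9 lies in 27.4–33.5, so I_lo=151, I_hi=200, C_lo=27.4, C_hi=33.5.
(200−151)/(33.5−27.4) × (28.9−27.4) + 151 = 49/6.1 × 1.5 + 151 ≈ 163.05 → 163.
NO₂: 878.7 ∈ [822.5, 1196.3] ↔ index [101, 150].
101 + (878.7−822.5)·(150−101)/(1196.3−822.5) = 101 + 56.2·49/373.8 ≈ 108.37, so AQI = 108.
SO₂: 475.06 ∈ [352.75, 506.83] ↔ index [101, 150].
101 + (475.06−352.75)·(150−101)/(506.83−352.75) = 101 + 122.31·49/154.08 ≈ 139.90, so AQI = 140.
PM10 100.67: bracket 95.45–238.61 → index 51–100; slope 49/143.16, offset 5.22.
AQI = 51 + 49/143.16·5.22 ≈ 52.79 ⇒ 53.
O₃ 0.0724: bracket 0.0644–0.0894 → index 51–100; slope 49/0.0250, offset 0.0080.
AQI = 51 + 49/0.0250·0.0080 ≈ 66.68 ⇒ 67.
Sub-indices: CO→163, NO₂→108, SO₂→140, PM10→53, O₃→67. Ranked high→low: 163, 140, 108, 67, 53. Second-highest sub-index = 140.

140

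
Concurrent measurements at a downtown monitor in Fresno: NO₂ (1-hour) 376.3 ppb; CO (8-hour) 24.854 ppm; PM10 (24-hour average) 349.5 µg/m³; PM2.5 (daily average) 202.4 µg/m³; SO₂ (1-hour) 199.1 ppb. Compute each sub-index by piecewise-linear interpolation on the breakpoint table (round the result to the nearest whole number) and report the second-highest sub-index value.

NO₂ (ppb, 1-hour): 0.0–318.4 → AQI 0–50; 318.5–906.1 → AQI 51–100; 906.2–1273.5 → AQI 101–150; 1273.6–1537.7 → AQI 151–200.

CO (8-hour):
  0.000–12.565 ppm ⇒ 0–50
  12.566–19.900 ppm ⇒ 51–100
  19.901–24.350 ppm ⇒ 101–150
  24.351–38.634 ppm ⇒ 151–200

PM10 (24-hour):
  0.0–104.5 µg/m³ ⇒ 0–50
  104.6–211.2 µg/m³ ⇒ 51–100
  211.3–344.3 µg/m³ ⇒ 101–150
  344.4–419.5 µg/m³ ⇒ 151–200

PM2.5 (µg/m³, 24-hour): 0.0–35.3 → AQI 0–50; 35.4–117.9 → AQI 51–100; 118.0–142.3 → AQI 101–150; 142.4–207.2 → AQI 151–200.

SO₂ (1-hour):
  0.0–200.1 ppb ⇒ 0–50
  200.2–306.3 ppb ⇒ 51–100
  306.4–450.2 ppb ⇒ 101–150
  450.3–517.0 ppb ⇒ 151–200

NO₂ 376.3: bracket 318.5–906.1 → index 51–100; slope 49/587.6, offset 57.8.
AQI = 51 + 49/587.6·57.8 ≈ 55.82 ⇒ 56.
CO: 24.854 lies in 24.351–38.634, so I_lo=151, I_hi=200, C_lo=24.351, C_hi=38.634.
(200−151)/(38.634−24.351) × (24.854−24.351) + 151 = 49/14.283 × 0.503 + 151 ≈ 152.73 → 153.
PM10: 349.5 ∈ [344.4, 419.5] ↔ index [151, 200].
151 + (349.5−344.4)·(200−151)/(419.5−344.4) = 151 + 5.1·49/75.1 ≈ 154.33, so AQI = 154.
PM2.5: row 142.4–207.2 (AQI 151–200). (200−151)·(202.4−142.4)/(207.2−142.4) + 151 = 49·60.0/64.8 + 151 ≈ 196.37 → 196.
SO₂ 199.1: bracket 0.0–200.1 → index 0–50; slope 50/200.1, offset 199.1.
AQI = 0 + 50/200.1·199.1 ≈ 49.75 ⇒ 50.
Sub-indices: NO₂→56, CO→153, PM10→154, PM2.5→196, SO₂→50. Ranked high→low: 196, 154, 153, 56, 50. Second-highest sub-index = 154.

154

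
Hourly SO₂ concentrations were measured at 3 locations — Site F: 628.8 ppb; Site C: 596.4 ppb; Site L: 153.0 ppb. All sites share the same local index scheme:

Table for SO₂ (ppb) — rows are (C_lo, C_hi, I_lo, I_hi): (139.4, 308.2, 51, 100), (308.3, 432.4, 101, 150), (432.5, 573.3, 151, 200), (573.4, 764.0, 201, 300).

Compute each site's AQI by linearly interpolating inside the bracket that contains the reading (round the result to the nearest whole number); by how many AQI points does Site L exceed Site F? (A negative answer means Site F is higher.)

-175

Site F 628.8: bracket 573.4–764.0 → index 201–300; slope 99/190.6, offset 55.4.
AQI = 201 + 99/190.6·55.4 ≈ 229.78 ⇒ 230.
Site C: 596.4 lies in 573.4–764.0, so I_lo=201, I_hi=300, C_lo=573.4, C_hi=764.0.
(300−201)/(764.0−573.4) × (596.4−573.4) + 201 = 99/190.6 × 23.0 + 201 ≈ 212.95 → 213.
Site L: 153.0 ∈ [139.4, 308.2] ↔ index [51, 100].
51 + (153.0−139.4)·(100−51)/(308.2−139.4) = 51 + 13.6·49/168.8 ≈ 54.95, so AQI = 55.
AQIs: Site F=230, Site C=213, Site L=55. Site L (55) − Site F (230) = -175.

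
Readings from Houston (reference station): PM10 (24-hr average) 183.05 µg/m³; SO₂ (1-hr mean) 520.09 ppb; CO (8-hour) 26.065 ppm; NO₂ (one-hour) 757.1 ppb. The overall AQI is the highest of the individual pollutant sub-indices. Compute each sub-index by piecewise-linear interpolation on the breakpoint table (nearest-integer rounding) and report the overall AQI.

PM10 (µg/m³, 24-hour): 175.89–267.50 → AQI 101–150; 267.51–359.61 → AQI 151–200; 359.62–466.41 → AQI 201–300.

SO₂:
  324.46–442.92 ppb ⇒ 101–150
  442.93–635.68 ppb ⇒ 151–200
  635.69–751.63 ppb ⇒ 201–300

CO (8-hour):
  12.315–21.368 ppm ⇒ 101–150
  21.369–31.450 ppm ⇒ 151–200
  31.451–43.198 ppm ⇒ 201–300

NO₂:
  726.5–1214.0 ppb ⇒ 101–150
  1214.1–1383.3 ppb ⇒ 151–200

174

PM10: 183.05 ∈ [175.89, 267.50] ↔ index [101, 150].
101 + (183.05−175.89)·(150−101)/(267.50−175.89) = 101 + 7.16·49/91.61 ≈ 104.83, so AQI = 105.
SO₂: row 442.93–635.68 (AQI 151–200). (200−151)·(520.09−442.93)/(635.68−442.93) + 151 = 49·77.16/192.75 + 151 ≈ 170.62 → 171.
CO 26.065: bracket 21.369–31.450 → index 151–200; slope 49/10.081, offset 4.696.
AQI = 151 + 49/10.081·4.696 ≈ 173.83 ⇒ 174.
NO₂: row 726.5–1214.0 (AQI 101–150). (150−101)·(757.1−726.5)/(1214.0−726.5) + 101 = 49·30.6/487.5 + 101 ≈ 104.08 → 104.
Sub-indices: PM10→105, SO₂→171, CO→174, NO₂→104. Overall AQI = max = 174; dominant pollutant is CO.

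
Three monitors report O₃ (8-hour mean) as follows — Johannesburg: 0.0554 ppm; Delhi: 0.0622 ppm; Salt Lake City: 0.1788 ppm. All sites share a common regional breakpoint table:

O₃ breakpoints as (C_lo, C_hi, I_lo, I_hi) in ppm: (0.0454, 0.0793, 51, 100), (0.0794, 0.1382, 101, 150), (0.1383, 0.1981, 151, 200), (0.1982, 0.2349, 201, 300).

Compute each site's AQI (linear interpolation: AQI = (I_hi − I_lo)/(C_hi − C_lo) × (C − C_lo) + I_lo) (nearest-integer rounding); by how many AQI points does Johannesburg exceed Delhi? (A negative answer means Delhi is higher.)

-10

Johannesburg: row 0.0454–0.0793 (AQI 51–100). (100−51)·(0.0554−0.0454)/(0.0793−0.0454) + 51 = 49·0.0100/0.0339 + 51 ≈ 65.45 → 65.
Delhi: row 0.0454–0.0793 (AQI 51–100). (100−51)·(0.0622−0.0454)/(0.0793−0.0454) + 51 = 49·0.0168/0.0339 + 51 ≈ 75.28 → 75.
Salt Lake City: 0.1788 lies in 0.1383–0.1981, so I_lo=151, I_hi=200, C_lo=0.1383, C_hi=0.1981.
(200−151)/(0.1981−0.1383) × (0.1788−0.1383) + 151 = 49/0.0598 × 0.0405 + 151 ≈ 184.19 → 184.
AQIs: Johannesburg=65, Delhi=75, Salt Lake City=184. Johannesburg (65) − Delhi (75) = -10.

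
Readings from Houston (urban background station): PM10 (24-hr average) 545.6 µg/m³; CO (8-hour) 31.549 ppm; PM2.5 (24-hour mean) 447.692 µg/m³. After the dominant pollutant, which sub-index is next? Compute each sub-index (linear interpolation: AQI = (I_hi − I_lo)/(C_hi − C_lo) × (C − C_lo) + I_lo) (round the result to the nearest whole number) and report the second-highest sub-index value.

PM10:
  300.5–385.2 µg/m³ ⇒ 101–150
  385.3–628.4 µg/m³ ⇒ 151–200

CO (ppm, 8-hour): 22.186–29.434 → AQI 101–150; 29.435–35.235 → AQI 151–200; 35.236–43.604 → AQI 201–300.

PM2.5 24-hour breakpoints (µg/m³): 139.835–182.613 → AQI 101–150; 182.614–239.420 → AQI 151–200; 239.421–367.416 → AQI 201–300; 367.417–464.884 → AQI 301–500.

183

PM10: row 385.3–628.4 (AQI 151–200). (200−151)·(545.6−385.3)/(628.4−385.3) + 151 = 49·160.3/243.1 + 151 ≈ 183.31 → 183.
CO: row 29.435–35.235 (AQI 151–200). (200−151)·(31.549−29.435)/(35.235−29.435) + 151 = 49·2.114/5.800 + 151 ≈ 168.86 → 169.
PM2.5 447.692: bracket 367.417–464.884 → index 301–500; slope 199/97.467, offset 80.275.
AQI = 301 + 199/97.467·80.275 ≈ 464.90 ⇒ 465.
Sub-indices: PM10→183, CO→169, PM2.5→465. Ranked high→low: 465, 183, 169. Second-highest sub-index = 183.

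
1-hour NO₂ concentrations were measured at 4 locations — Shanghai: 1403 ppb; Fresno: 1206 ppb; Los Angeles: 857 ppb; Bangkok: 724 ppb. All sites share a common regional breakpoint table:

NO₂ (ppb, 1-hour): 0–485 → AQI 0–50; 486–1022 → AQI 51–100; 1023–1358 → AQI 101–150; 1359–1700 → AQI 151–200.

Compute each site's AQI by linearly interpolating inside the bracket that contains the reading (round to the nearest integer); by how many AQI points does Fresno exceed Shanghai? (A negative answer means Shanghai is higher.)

Shanghai 1403: bracket 1359–1700 → index 151–200; slope 49/341, offset 44.
AQI = 151 + 49/341·44 ≈ 157.32 ⇒ 157.
Fresno: 1206 ∈ [1023, 1358] ↔ index [101, 150].
101 + (1206−1023)·(150−101)/(1358−1023) = 101 + 183·49/335 ≈ 127.77, so AQI = 128.
Los Angeles: row 486–1022 (AQI 51–100). (100−51)·(857−486)/(1022−486) + 51 = 49·371/536 + 51 ≈ 84.92 → 85.
Bangkok: row 486–1022 (AQI 51–100). (100−51)·(724−486)/(1022−486) + 51 = 49·238/536 + 51 ≈ 72.76 → 73.
AQIs: Shanghai=157, Fresno=128, Los Angeles=85, Bangkok=73. Fresno (128) − Shanghai (157) = -29.

-29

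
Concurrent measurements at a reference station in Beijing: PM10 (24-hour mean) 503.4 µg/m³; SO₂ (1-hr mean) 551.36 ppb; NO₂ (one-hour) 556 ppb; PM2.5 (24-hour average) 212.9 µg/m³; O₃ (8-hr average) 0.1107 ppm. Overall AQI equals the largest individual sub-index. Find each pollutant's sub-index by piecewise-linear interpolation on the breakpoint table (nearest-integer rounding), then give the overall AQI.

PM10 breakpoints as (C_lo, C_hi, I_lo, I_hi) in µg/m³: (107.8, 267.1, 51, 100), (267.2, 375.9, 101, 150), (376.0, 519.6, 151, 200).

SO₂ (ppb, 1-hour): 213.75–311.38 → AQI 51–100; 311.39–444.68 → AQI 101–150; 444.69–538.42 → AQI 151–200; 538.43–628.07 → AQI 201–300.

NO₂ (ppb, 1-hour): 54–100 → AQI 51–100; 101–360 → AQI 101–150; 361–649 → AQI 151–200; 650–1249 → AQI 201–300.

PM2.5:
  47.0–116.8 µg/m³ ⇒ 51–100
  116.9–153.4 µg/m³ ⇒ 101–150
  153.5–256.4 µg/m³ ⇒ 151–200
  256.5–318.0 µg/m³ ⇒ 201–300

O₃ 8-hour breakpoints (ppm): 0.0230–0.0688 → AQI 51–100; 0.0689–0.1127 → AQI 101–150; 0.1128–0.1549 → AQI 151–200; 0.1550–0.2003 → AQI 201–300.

PM10: 503.4 lies in 376.0–519.6, so I_lo=151, I_hi=200, C_lo=376.0, C_hi=519.6.
(200−151)/(519.6−376.0) × (503.4−376.0) + 151 = 49/143.6 × 127.4 + 151 ≈ 194.47 → 194.
SO₂: 551.36 ∈ [538.43, 628.07] ↔ index [201, 300].
201 + (551.36−538.43)·(300−201)/(628.07−538.43) = 201 + 12.93·99/89.64 ≈ 215.28, so AQI = 215.
NO₂: 556 ∈ [361, 649] ↔ index [151, 200].
151 + (556−361)·(200−151)/(649−361) = 151 + 195·49/288 ≈ 184.18, so AQI = 184.
PM2.5 212.9: bracket 153.5–256.4 → index 151–200; slope 49/102.9, offset 59.4.
AQI = 151 + 49/102.9·59.4 ≈ 179.29 ⇒ 179.
O₃: row 0.0689–0.1127 (AQI 101–150). (150−101)·(0.1107−0.0689)/(0.1127−0.0689) + 101 = 49·0.0418/0.0438 + 101 ≈ 147.76 → 148.
Sub-indices: PM10→194, SO₂→215, NO₂→184, PM2.5→179, O₃→148. Overall AQI = max = 215; dominant pollutant is SO₂.

215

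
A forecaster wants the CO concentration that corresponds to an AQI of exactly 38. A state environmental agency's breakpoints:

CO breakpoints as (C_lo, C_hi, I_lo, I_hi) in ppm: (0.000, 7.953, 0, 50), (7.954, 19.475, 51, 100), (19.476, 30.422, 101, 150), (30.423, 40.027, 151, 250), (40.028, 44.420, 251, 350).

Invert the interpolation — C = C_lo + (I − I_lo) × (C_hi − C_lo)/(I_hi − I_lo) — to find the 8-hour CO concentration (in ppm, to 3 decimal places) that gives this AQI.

AQI 38 lies in the 0–50 band, which corresponds to 0.000–7.953 ppm.
C = 0.000 + (38−0)×(7.953−0.000)/(50−0) = 0.000 + 38×7.953/50 ≈ 6.04428 ppm → 6.044 ppm to 3 dp.

6.044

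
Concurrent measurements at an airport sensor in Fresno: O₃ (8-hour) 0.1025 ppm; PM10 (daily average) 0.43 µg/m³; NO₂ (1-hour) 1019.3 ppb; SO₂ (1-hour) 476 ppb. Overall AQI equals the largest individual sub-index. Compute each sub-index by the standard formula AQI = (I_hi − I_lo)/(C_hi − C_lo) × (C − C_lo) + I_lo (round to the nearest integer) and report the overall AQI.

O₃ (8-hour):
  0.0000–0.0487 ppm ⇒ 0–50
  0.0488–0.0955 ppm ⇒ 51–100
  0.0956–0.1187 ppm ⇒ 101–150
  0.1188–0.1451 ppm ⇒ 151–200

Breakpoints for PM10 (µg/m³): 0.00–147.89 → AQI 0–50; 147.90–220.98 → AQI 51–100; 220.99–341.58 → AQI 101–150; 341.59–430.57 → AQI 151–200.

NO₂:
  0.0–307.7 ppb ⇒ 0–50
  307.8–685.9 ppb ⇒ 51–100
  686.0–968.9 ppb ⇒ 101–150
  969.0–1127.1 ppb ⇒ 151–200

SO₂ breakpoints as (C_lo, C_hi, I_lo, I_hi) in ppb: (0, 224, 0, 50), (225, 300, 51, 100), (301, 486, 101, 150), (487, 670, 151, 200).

O₃ 0.1025: bracket 0.0956–0.1187 → index 101–150; slope 49/0.0231, offset 0.0069.
AQI = 101 + 49/0.0231·0.0069 ≈ 115.64 ⇒ 116.
PM10: row 0.00–147.89 (AQI 0–50). (50−0)·(0.43−0.00)/(147.89−0.00) + 0 = 50·0.43/147.89 + 0 ≈ 0.15 → 0.
NO₂ 1019.3: bracket 969.0–1127.1 → index 151–200; slope 49/158.1, offset 50.3.
AQI = 151 + 49/158.1·50.3 ≈ 166.59 ⇒ 167.
SO₂: 476 lies in 301–486, so I_lo=101, I_hi=150, C_lo=301, C_hi=486.
(150−101)/(486−301) × (476−301) + 101 = 49/185 × 175 + 101 ≈ 147.35 → 147.
Sub-indices: O₃→116, PM10→0, NO₂→167, SO₂→147. Overall AQI = max = 167; dominant pollutant is NO₂.

167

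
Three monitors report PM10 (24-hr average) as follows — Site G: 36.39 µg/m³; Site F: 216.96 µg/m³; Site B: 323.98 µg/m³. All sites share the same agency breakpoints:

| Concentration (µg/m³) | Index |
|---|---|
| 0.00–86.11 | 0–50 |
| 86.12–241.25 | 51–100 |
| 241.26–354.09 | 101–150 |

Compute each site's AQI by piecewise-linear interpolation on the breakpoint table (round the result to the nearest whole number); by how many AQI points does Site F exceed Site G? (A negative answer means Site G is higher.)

Site G: row 0.00–86.11 (AQI 0–50). (50−0)·(36.39−0.00)/(86.11−0.00) + 0 = 50·36.39/86.11 + 0 ≈ 21.13 → 21.
Site F: row 86.12–241.25 (AQI 51–100). (100−51)·(216.96−86.12)/(241.25−86.12) + 51 = 49·130.84/155.13 + 51 ≈ 92.33 → 92.
Site B: row 241.26–354.09 (AQI 101–150). (150−101)·(323.98−241.26)/(354.09−241.26) + 101 = 49·82.72/112.83 + 101 ≈ 136.92 → 137.
AQIs: Site G=21, Site F=92, Site B=137. Site F (92) − Site G (21) = 71.

71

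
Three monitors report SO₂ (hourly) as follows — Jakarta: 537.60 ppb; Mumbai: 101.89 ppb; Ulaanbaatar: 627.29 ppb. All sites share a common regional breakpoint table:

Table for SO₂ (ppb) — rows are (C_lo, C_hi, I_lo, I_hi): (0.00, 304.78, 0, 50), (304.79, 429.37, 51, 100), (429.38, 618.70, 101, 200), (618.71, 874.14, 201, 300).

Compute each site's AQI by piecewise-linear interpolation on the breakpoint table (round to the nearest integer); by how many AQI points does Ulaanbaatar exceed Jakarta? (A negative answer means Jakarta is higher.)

46

Jakarta 537.60: bracket 429.38–618.70 → index 101–200; slope 99/189.32, offset 108.22.
AQI = 101 + 99/189.32·108.22 ≈ 157.59 ⇒ 158.
Mumbai: 101.89 lies in 0.00–304.78, so I_lo=0, I_hi=50, C_lo=0.00, C_hi=304.78.
(50−0)/(304.78−0.00) × (101.89−0.00) + 0 = 50/304.78 × 101.89 + 0 ≈ 16.72 → 17.
Ulaanbaatar: 627.29 ∈ [618.71, 874.14] ↔ index [201, 300].
201 + (627.29−618.71)·(300−201)/(874.14−618.71) = 201 + 8.58·99/255.43 ≈ 204.33, so AQI = 204.
AQIs: Jakarta=158, Mumbai=17, Ulaanbaatar=204. Ulaanbaatar (204) − Jakarta (158) = 46.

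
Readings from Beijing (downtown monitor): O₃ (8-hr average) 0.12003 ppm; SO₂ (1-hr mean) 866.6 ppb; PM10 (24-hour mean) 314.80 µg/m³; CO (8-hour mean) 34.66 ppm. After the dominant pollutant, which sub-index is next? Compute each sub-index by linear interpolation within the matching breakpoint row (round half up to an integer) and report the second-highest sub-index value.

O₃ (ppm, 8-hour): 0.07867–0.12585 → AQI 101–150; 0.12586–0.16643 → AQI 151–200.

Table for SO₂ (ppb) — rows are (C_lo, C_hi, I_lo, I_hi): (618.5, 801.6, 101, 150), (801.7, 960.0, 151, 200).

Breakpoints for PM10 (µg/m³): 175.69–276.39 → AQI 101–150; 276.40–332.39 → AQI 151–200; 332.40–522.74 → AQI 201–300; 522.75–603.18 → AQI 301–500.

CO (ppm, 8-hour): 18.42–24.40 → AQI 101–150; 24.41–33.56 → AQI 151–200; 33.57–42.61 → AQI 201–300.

185

O₃: 0.12003 lies in 0.07867–0.12585, so I_lo=101, I_hi=150, C_lo=0.07867, C_hi=0.12585.
(150−101)/(0.12585−0.07867) × (0.12003−0.07867) + 101 = 49/0.04718 × 0.04136 + 101 ≈ 143.96 → 144.
SO₂: 866.6 lies in 801.7–960.0, so I_lo=151, I_hi=200, C_lo=801.7, C_hi=960.0.
(200−151)/(960.0−801.7) × (866.6−801.7) + 151 = 49/158.3 × 64.9 + 151 ≈ 171.09 → 171.
PM10: 314.80 lies in 276.40–332.39, so I_lo=151, I_hi=200, C_lo=276.40, C_hi=332.39.
(200−151)/(332.39−276.40) × (314.80−276.40) + 151 = 49/55.99 × 38.40 + 151 ≈ 184.61 → 185.
CO: 34.66 lies in 33.57–42.61, so I_lo=201, I_hi=300, C_lo=33.57, C_hi=42.61.
(300−201)/(42.61−33.57) × (34.66−33.57) + 201 = 99/9.04 × 1.09 + 201 ≈ 212.94 → 213.
Sub-indices: O₃→144, SO₂→171, PM10→185, CO→213. Ranked high→low: 213, 185, 171, 144. Second-highest sub-index = 185.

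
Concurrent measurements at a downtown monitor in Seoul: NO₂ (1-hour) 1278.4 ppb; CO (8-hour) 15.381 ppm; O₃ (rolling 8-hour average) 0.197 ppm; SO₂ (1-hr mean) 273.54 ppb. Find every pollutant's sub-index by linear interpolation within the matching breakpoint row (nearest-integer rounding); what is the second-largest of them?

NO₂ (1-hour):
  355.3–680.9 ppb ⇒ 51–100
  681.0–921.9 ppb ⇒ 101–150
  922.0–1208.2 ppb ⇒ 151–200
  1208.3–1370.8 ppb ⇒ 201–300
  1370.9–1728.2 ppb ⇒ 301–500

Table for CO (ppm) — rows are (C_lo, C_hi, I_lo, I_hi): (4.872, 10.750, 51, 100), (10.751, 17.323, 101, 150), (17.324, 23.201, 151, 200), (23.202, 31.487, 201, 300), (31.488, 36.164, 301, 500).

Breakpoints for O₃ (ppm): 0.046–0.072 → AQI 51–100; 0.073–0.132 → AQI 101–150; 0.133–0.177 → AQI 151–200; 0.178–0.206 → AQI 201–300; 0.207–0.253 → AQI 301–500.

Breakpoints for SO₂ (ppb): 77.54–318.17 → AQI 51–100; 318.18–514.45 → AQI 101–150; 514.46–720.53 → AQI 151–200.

244

NO₂ 1278.4: bracket 1208.3–1370.8 → index 201–300; slope 99/162.5, offset 70.1.
AQI = 201 + 99/162.5·70.1 ≈ 243.71 ⇒ 244.
CO: row 10.751–17.323 (AQI 101–150). (150−101)·(15.381−10.751)/(17.323−10.751) + 101 = 49·4.630/6.572 + 101 ≈ 135.52 → 136.
O₃: 0.197 ∈ [0.178, 0.206] ↔ index [201, 300].
201 + (0.197−0.178)·(300−201)/(0.206−0.178) = 201 + 0.019·99/0.028 ≈ 268.18, so AQI = 268.
SO₂: 273.54 ∈ [77.54, 318.17] ↔ index [51, 100].
51 + (273.54−77.54)·(100−51)/(318.17−77.54) = 51 + 196.00·49/240.63 ≈ 90.91, so AQI = 91.
Sub-indices: NO₂→244, CO→136, O₃→268, SO₂→91. Ranked high→low: 268, 244, 136, 91. Second-highest sub-index = 244.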